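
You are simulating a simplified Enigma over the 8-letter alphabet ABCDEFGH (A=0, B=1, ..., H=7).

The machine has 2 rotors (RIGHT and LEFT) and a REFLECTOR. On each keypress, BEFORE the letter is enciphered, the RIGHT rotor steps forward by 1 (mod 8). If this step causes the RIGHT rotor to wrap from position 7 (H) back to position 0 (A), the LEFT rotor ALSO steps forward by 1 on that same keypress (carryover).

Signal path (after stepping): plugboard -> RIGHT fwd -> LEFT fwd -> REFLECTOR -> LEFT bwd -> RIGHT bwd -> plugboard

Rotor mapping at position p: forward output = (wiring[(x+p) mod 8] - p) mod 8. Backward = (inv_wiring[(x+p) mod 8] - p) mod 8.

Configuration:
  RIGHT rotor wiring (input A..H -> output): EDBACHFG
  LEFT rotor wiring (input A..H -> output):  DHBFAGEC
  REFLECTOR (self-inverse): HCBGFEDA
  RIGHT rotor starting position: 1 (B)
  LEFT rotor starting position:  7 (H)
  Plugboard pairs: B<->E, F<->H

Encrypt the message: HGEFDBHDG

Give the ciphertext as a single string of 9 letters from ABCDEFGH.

Char 1 ('H'): step: R->2, L=7; H->plug->F->R->E->L->G->refl->D->L'->A->R'->C->plug->C
Char 2 ('G'): step: R->3, L=7; G->plug->G->R->A->L->D->refl->G->L'->E->R'->C->plug->C
Char 3 ('E'): step: R->4, L=7; E->plug->B->R->D->L->C->refl->B->L'->F->R'->G->plug->G
Char 4 ('F'): step: R->5, L=7; F->plug->H->R->F->L->B->refl->C->L'->D->R'->G->plug->G
Char 5 ('D'): step: R->6, L=7; D->plug->D->R->F->L->B->refl->C->L'->D->R'->E->plug->B
Char 6 ('B'): step: R->7, L=7; B->plug->E->R->B->L->E->refl->F->L'->H->R'->A->plug->A
Char 7 ('H'): step: R->0, L->0 (L advanced); H->plug->F->R->H->L->C->refl->B->L'->C->R'->E->plug->B
Char 8 ('D'): step: R->1, L=0; D->plug->D->R->B->L->H->refl->A->L'->E->R'->F->plug->H
Char 9 ('G'): step: R->2, L=0; G->plug->G->R->C->L->B->refl->C->L'->H->R'->A->plug->A

Answer: CCGGBABHA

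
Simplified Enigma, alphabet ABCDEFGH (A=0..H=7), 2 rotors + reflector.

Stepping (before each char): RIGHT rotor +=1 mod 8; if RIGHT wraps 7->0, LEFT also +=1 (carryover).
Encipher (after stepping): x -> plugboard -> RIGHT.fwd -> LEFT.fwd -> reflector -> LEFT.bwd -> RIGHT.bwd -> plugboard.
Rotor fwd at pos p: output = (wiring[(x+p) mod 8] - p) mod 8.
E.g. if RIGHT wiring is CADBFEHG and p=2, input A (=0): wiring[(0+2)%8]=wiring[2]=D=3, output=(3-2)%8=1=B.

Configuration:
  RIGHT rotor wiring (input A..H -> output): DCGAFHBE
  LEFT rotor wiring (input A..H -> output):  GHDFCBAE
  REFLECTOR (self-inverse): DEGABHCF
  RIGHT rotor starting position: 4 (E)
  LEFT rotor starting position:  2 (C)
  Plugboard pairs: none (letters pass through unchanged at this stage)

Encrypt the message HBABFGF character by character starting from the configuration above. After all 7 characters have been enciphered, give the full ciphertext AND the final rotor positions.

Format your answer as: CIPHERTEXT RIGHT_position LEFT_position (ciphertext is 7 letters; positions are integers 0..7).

Char 1 ('H'): step: R->5, L=2; H->plug->H->R->A->L->B->refl->E->L'->G->R'->D->plug->D
Char 2 ('B'): step: R->6, L=2; B->plug->B->R->G->L->E->refl->B->L'->A->R'->E->plug->E
Char 3 ('A'): step: R->7, L=2; A->plug->A->R->F->L->C->refl->G->L'->E->R'->B->plug->B
Char 4 ('B'): step: R->0, L->3 (L advanced); B->plug->B->R->C->L->G->refl->C->L'->A->R'->D->plug->D
Char 5 ('F'): step: R->1, L=3; F->plug->F->R->A->L->C->refl->G->L'->C->R'->H->plug->H
Char 6 ('G'): step: R->2, L=3; G->plug->G->R->B->L->H->refl->F->L'->D->R'->C->plug->C
Char 7 ('F'): step: R->3, L=3; F->plug->F->R->A->L->C->refl->G->L'->C->R'->B->plug->B
Final: ciphertext=DEBDHCB, RIGHT=3, LEFT=3

Answer: DEBDHCB 3 3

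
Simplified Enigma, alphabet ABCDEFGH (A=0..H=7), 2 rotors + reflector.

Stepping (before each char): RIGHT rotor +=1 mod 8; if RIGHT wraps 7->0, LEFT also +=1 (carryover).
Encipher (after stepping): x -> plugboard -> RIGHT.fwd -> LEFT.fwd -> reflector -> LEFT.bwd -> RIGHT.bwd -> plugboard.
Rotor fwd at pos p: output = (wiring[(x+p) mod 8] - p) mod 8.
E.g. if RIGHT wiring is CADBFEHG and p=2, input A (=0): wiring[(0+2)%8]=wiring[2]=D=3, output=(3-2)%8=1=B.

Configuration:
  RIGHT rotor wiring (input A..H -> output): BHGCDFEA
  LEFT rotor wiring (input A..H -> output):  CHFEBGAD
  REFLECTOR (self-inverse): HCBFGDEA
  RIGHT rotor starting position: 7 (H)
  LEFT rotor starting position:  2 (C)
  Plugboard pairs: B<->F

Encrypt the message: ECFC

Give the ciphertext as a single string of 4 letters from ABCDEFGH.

Char 1 ('E'): step: R->0, L->3 (L advanced); E->plug->E->R->D->L->F->refl->D->L'->C->R'->D->plug->D
Char 2 ('C'): step: R->1, L=3; C->plug->C->R->B->L->G->refl->E->L'->G->R'->A->plug->A
Char 3 ('F'): step: R->2, L=3; F->plug->B->R->A->L->B->refl->C->L'->H->R'->G->plug->G
Char 4 ('C'): step: R->3, L=3; C->plug->C->R->C->L->D->refl->F->L'->D->R'->H->plug->H

Answer: DAGH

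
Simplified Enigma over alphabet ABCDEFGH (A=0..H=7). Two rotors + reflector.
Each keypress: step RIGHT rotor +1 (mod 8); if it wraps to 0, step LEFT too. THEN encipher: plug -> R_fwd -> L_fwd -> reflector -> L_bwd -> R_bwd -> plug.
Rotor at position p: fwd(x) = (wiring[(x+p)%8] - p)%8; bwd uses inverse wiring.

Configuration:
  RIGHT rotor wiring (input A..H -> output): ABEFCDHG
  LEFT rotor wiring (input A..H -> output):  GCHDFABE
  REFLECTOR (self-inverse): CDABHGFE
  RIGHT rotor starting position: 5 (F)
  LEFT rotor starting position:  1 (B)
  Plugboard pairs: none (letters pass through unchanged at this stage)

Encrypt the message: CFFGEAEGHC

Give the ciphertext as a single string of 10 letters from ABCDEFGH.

Answer: HGAHHHADFB

Derivation:
Char 1 ('C'): step: R->6, L=1; C->plug->C->R->C->L->C->refl->A->L'->F->R'->H->plug->H
Char 2 ('F'): step: R->7, L=1; F->plug->F->R->D->L->E->refl->H->L'->E->R'->G->plug->G
Char 3 ('F'): step: R->0, L->2 (L advanced); F->plug->F->R->D->L->G->refl->F->L'->A->R'->A->plug->A
Char 4 ('G'): step: R->1, L=2; G->plug->G->R->F->L->C->refl->A->L'->H->R'->H->plug->H
Char 5 ('E'): step: R->2, L=2; E->plug->E->R->F->L->C->refl->A->L'->H->R'->H->plug->H
Char 6 ('A'): step: R->3, L=2; A->plug->A->R->C->L->D->refl->B->L'->B->R'->H->plug->H
Char 7 ('E'): step: R->4, L=2; E->plug->E->R->E->L->H->refl->E->L'->G->R'->A->plug->A
Char 8 ('G'): step: R->5, L=2; G->plug->G->R->A->L->F->refl->G->L'->D->R'->D->plug->D
Char 9 ('H'): step: R->6, L=2; H->plug->H->R->F->L->C->refl->A->L'->H->R'->F->plug->F
Char 10 ('C'): step: R->7, L=2; C->plug->C->R->C->L->D->refl->B->L'->B->R'->B->plug->B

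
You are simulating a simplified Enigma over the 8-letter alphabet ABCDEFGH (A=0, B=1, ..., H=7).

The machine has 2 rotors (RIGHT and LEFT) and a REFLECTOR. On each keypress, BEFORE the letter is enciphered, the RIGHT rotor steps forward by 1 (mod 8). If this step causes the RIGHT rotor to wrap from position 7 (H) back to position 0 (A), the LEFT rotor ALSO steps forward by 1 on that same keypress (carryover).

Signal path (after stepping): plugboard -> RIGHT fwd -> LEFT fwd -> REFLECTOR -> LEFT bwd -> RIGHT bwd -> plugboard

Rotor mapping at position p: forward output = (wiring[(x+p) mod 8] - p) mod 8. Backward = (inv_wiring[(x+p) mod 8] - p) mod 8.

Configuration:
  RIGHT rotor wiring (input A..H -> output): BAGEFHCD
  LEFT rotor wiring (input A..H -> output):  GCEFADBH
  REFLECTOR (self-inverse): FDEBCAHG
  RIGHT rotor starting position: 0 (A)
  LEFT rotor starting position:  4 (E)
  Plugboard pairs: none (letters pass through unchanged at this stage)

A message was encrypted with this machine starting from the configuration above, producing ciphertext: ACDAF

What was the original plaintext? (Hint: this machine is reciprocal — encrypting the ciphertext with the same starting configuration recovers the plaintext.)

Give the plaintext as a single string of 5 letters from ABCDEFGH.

Answer: CGHEB

Derivation:
Char 1 ('A'): step: R->1, L=4; A->plug->A->R->H->L->B->refl->D->L'->D->R'->C->plug->C
Char 2 ('C'): step: R->2, L=4; C->plug->C->R->D->L->D->refl->B->L'->H->R'->G->plug->G
Char 3 ('D'): step: R->3, L=4; D->plug->D->R->H->L->B->refl->D->L'->D->R'->H->plug->H
Char 4 ('A'): step: R->4, L=4; A->plug->A->R->B->L->H->refl->G->L'->F->R'->E->plug->E
Char 5 ('F'): step: R->5, L=4; F->plug->F->R->B->L->H->refl->G->L'->F->R'->B->plug->B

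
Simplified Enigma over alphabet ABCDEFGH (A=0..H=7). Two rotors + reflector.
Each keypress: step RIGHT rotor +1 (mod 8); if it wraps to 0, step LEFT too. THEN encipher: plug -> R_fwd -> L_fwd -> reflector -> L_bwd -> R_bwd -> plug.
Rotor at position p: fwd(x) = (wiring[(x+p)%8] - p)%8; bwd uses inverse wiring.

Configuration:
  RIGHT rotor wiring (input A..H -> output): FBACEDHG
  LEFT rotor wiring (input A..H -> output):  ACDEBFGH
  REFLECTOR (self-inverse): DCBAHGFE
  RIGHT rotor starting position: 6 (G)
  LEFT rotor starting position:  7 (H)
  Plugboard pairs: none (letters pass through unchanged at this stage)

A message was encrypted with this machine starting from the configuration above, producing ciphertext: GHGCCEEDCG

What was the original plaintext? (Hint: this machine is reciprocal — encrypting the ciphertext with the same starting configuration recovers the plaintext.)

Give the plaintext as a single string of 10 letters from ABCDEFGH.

Char 1 ('G'): step: R->7, L=7; G->plug->G->R->E->L->F->refl->G->L'->G->R'->B->plug->B
Char 2 ('H'): step: R->0, L->0 (L advanced); H->plug->H->R->G->L->G->refl->F->L'->F->R'->A->plug->A
Char 3 ('G'): step: R->1, L=0; G->plug->G->R->F->L->F->refl->G->L'->G->R'->F->plug->F
Char 4 ('C'): step: R->2, L=0; C->plug->C->R->C->L->D->refl->A->L'->A->R'->B->plug->B
Char 5 ('C'): step: R->3, L=0; C->plug->C->R->A->L->A->refl->D->L'->C->R'->F->plug->F
Char 6 ('E'): step: R->4, L=0; E->plug->E->R->B->L->C->refl->B->L'->E->R'->G->plug->G
Char 7 ('E'): step: R->5, L=0; E->plug->E->R->E->L->B->refl->C->L'->B->R'->C->plug->C
Char 8 ('D'): step: R->6, L=0; D->plug->D->R->D->L->E->refl->H->L'->H->R'->C->plug->C
Char 9 ('C'): step: R->7, L=0; C->plug->C->R->C->L->D->refl->A->L'->A->R'->H->plug->H
Char 10 ('G'): step: R->0, L->1 (L advanced); G->plug->G->R->H->L->H->refl->E->L'->E->R'->E->plug->E

Answer: BAFBFGCCHE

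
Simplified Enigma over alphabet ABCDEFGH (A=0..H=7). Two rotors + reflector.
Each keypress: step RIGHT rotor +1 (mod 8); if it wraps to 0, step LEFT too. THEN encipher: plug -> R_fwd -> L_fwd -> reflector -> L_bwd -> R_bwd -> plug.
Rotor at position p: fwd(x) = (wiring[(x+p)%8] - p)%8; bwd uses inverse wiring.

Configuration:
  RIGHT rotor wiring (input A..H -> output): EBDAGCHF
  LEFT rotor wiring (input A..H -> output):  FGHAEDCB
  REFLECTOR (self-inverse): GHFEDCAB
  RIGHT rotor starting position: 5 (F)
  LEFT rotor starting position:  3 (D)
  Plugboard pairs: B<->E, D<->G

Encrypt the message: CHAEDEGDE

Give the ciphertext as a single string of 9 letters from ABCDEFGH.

Answer: EEEAGAHAC

Derivation:
Char 1 ('C'): step: R->6, L=3; C->plug->C->R->G->L->D->refl->E->L'->H->R'->B->plug->E
Char 2 ('H'): step: R->7, L=3; H->plug->H->R->A->L->F->refl->C->L'->F->R'->B->plug->E
Char 3 ('A'): step: R->0, L->4 (L advanced); A->plug->A->R->E->L->B->refl->H->L'->B->R'->B->plug->E
Char 4 ('E'): step: R->1, L=4; E->plug->B->R->C->L->G->refl->A->L'->A->R'->A->plug->A
Char 5 ('D'): step: R->2, L=4; D->plug->G->R->C->L->G->refl->A->L'->A->R'->D->plug->G
Char 6 ('E'): step: R->3, L=4; E->plug->B->R->D->L->F->refl->C->L'->F->R'->A->plug->A
Char 7 ('G'): step: R->4, L=4; G->plug->D->R->B->L->H->refl->B->L'->E->R'->H->plug->H
Char 8 ('D'): step: R->5, L=4; D->plug->G->R->D->L->F->refl->C->L'->F->R'->A->plug->A
Char 9 ('E'): step: R->6, L=4; E->plug->B->R->H->L->E->refl->D->L'->G->R'->C->plug->C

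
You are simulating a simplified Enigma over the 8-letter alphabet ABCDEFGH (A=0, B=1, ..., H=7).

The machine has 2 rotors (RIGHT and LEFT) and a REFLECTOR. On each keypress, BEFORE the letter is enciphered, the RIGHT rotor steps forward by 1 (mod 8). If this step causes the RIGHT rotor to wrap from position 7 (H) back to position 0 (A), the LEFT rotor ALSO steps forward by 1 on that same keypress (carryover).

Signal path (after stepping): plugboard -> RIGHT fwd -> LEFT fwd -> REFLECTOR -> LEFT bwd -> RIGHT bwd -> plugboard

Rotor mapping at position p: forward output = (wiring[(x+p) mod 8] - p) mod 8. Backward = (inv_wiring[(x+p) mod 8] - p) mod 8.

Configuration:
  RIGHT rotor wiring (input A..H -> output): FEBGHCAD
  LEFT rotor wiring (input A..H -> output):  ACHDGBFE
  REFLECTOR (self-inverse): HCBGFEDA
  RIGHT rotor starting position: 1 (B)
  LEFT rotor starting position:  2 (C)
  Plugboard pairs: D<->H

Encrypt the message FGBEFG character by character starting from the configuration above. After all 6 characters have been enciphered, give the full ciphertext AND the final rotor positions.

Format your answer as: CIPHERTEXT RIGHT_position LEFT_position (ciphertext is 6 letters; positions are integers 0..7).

Answer: CHCBAE 7 2

Derivation:
Char 1 ('F'): step: R->2, L=2; F->plug->F->R->B->L->B->refl->C->L'->F->R'->C->plug->C
Char 2 ('G'): step: R->3, L=2; G->plug->G->R->B->L->B->refl->C->L'->F->R'->D->plug->H
Char 3 ('B'): step: R->4, L=2; B->plug->B->R->G->L->G->refl->D->L'->E->R'->C->plug->C
Char 4 ('E'): step: R->5, L=2; E->plug->E->R->H->L->A->refl->H->L'->D->R'->B->plug->B
Char 5 ('F'): step: R->6, L=2; F->plug->F->R->A->L->F->refl->E->L'->C->R'->A->plug->A
Char 6 ('G'): step: R->7, L=2; G->plug->G->R->D->L->H->refl->A->L'->H->R'->E->plug->E
Final: ciphertext=CHCBAE, RIGHT=7, LEFT=2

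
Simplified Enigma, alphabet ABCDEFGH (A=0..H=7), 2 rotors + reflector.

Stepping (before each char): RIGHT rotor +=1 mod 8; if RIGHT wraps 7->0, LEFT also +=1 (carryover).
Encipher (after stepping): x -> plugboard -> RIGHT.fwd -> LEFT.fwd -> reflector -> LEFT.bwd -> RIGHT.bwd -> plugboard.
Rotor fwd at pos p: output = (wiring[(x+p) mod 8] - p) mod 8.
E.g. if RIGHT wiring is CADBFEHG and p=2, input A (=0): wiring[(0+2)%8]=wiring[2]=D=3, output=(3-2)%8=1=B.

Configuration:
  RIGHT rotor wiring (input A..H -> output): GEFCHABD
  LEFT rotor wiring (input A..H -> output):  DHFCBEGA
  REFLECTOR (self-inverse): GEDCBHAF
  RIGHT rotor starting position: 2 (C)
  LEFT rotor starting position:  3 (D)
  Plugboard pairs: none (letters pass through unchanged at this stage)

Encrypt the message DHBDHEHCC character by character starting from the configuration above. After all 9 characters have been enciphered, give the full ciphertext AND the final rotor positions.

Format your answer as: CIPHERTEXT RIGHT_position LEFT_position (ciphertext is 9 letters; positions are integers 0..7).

Char 1 ('D'): step: R->3, L=3; D->plug->D->R->G->L->E->refl->B->L'->C->R'->H->plug->H
Char 2 ('H'): step: R->4, L=3; H->plug->H->R->G->L->E->refl->B->L'->C->R'->E->plug->E
Char 3 ('B'): step: R->5, L=3; B->plug->B->R->E->L->F->refl->H->L'->A->R'->F->plug->F
Char 4 ('D'): step: R->6, L=3; D->plug->D->R->G->L->E->refl->B->L'->C->R'->H->plug->H
Char 5 ('H'): step: R->7, L=3; H->plug->H->R->C->L->B->refl->E->L'->G->R'->D->plug->D
Char 6 ('E'): step: R->0, L->4 (L advanced); E->plug->E->R->H->L->G->refl->A->L'->B->R'->G->plug->G
Char 7 ('H'): step: R->1, L=4; H->plug->H->R->F->L->D->refl->C->L'->C->R'->G->plug->G
Char 8 ('C'): step: R->2, L=4; C->plug->C->R->F->L->D->refl->C->L'->C->R'->H->plug->H
Char 9 ('C'): step: R->3, L=4; C->plug->C->R->F->L->D->refl->C->L'->C->R'->H->plug->H
Final: ciphertext=HEFHDGGHH, RIGHT=3, LEFT=4

Answer: HEFHDGGHH 3 4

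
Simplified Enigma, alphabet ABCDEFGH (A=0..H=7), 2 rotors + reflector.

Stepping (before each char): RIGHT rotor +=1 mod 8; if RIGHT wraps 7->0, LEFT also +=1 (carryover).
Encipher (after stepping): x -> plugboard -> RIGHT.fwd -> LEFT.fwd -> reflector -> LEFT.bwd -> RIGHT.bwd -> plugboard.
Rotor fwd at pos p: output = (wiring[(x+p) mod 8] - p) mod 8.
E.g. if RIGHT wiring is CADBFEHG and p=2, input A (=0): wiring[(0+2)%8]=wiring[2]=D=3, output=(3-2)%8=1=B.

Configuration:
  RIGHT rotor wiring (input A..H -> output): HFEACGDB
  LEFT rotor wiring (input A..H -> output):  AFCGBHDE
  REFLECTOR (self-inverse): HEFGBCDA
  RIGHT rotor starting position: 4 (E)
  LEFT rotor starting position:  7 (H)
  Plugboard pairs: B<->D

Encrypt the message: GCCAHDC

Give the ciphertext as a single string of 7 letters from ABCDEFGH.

Char 1 ('G'): step: R->5, L=7; G->plug->G->R->D->L->D->refl->G->L'->C->R'->D->plug->B
Char 2 ('C'): step: R->6, L=7; C->plug->C->R->B->L->B->refl->E->L'->H->R'->D->plug->B
Char 3 ('C'): step: R->7, L=7; C->plug->C->R->G->L->A->refl->H->L'->E->R'->H->plug->H
Char 4 ('A'): step: R->0, L->0 (L advanced); A->plug->A->R->H->L->E->refl->B->L'->E->R'->C->plug->C
Char 5 ('H'): step: R->1, L=0; H->plug->H->R->G->L->D->refl->G->L'->D->R'->B->plug->D
Char 6 ('D'): step: R->2, L=0; D->plug->B->R->G->L->D->refl->G->L'->D->R'->H->plug->H
Char 7 ('C'): step: R->3, L=0; C->plug->C->R->D->L->G->refl->D->L'->G->R'->E->plug->E

Answer: BBHCDHE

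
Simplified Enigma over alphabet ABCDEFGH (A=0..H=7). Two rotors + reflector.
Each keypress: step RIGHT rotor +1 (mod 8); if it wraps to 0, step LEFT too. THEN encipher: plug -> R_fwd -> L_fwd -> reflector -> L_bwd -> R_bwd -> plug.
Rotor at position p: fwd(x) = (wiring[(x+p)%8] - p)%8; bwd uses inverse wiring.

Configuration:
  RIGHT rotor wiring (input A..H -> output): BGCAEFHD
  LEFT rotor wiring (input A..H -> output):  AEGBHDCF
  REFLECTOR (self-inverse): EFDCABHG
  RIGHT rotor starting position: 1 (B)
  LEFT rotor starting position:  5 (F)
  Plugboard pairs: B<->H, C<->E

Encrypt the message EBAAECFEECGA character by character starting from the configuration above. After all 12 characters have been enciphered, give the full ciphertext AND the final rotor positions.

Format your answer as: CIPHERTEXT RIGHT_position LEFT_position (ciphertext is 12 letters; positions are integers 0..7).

Char 1 ('E'): step: R->2, L=5; E->plug->C->R->C->L->A->refl->E->L'->G->R'->B->plug->H
Char 2 ('B'): step: R->3, L=5; B->plug->H->R->H->L->C->refl->D->L'->D->R'->G->plug->G
Char 3 ('A'): step: R->4, L=5; A->plug->A->R->A->L->G->refl->H->L'->E->R'->H->plug->B
Char 4 ('A'): step: R->5, L=5; A->plug->A->R->A->L->G->refl->H->L'->E->R'->D->plug->D
Char 5 ('E'): step: R->6, L=5; E->plug->C->R->D->L->D->refl->C->L'->H->R'->H->plug->B
Char 6 ('C'): step: R->7, L=5; C->plug->E->R->B->L->F->refl->B->L'->F->R'->F->plug->F
Char 7 ('F'): step: R->0, L->6 (L advanced); F->plug->F->R->F->L->D->refl->C->L'->C->R'->C->plug->E
Char 8 ('E'): step: R->1, L=6; E->plug->C->R->H->L->F->refl->B->L'->G->R'->F->plug->F
Char 9 ('E'): step: R->2, L=6; E->plug->C->R->C->L->C->refl->D->L'->F->R'->E->plug->C
Char 10 ('C'): step: R->3, L=6; C->plug->E->R->A->L->E->refl->A->L'->E->R'->D->plug->D
Char 11 ('G'): step: R->4, L=6; G->plug->G->R->G->L->B->refl->F->L'->H->R'->D->plug->D
Char 12 ('A'): step: R->5, L=6; A->plug->A->R->A->L->E->refl->A->L'->E->R'->D->plug->D
Final: ciphertext=HGBDBFEFCDDD, RIGHT=5, LEFT=6

Answer: HGBDBFEFCDDD 5 6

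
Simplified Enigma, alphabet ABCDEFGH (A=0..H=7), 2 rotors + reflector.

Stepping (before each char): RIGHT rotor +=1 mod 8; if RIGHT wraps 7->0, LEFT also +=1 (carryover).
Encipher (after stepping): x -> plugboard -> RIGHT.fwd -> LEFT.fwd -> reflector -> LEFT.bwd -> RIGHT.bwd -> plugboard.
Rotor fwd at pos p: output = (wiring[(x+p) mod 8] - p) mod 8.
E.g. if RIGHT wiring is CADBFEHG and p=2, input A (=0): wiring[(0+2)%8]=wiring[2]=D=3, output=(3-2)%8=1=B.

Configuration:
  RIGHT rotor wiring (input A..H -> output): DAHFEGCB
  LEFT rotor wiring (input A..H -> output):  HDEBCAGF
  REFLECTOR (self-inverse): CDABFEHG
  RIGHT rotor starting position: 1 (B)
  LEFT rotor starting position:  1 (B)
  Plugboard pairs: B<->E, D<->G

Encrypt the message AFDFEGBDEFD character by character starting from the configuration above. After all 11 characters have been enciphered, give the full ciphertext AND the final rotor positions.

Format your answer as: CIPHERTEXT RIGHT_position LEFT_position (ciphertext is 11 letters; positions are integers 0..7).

Char 1 ('A'): step: R->2, L=1; A->plug->A->R->F->L->F->refl->E->L'->G->R'->H->plug->H
Char 2 ('F'): step: R->3, L=1; F->plug->F->R->A->L->C->refl->A->L'->C->R'->A->plug->A
Char 3 ('D'): step: R->4, L=1; D->plug->G->R->D->L->B->refl->D->L'->B->R'->H->plug->H
Char 4 ('F'): step: R->5, L=1; F->plug->F->R->C->L->A->refl->C->L'->A->R'->G->plug->D
Char 5 ('E'): step: R->6, L=1; E->plug->B->R->D->L->B->refl->D->L'->B->R'->E->plug->B
Char 6 ('G'): step: R->7, L=1; G->plug->D->R->A->L->C->refl->A->L'->C->R'->A->plug->A
Char 7 ('B'): step: R->0, L->2 (L advanced); B->plug->E->R->E->L->E->refl->F->L'->G->R'->F->plug->F
Char 8 ('D'): step: R->1, L=2; D->plug->G->R->A->L->C->refl->A->L'->C->R'->H->plug->H
Char 9 ('E'): step: R->2, L=2; E->plug->B->R->D->L->G->refl->H->L'->B->R'->G->plug->D
Char 10 ('F'): step: R->3, L=2; F->plug->F->R->A->L->C->refl->A->L'->C->R'->A->plug->A
Char 11 ('D'): step: R->4, L=2; D->plug->G->R->D->L->G->refl->H->L'->B->R'->H->plug->H
Final: ciphertext=HAHDBAFHDAH, RIGHT=4, LEFT=2

Answer: HAHDBAFHDAH 4 2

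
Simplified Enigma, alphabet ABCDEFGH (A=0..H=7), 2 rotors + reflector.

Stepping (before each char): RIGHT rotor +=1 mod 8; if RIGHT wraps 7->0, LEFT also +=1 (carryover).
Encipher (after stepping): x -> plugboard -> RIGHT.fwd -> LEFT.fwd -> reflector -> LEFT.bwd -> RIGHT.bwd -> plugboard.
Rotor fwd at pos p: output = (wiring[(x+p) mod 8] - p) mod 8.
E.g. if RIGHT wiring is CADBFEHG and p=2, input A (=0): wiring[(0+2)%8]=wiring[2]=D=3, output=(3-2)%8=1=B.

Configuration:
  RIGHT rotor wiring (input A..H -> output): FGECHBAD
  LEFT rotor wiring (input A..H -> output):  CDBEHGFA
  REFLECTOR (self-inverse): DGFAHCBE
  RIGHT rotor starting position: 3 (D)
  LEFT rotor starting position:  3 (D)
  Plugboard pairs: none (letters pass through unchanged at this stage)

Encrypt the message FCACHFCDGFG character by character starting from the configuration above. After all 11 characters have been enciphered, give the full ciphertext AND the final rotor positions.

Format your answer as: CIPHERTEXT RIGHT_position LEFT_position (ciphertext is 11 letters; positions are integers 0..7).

Answer: HHEFAEGGDDE 6 4

Derivation:
Char 1 ('F'): step: R->4, L=3; F->plug->F->R->C->L->D->refl->A->L'->G->R'->H->plug->H
Char 2 ('C'): step: R->5, L=3; C->plug->C->R->G->L->A->refl->D->L'->C->R'->H->plug->H
Char 3 ('A'): step: R->6, L=3; A->plug->A->R->C->L->D->refl->A->L'->G->R'->E->plug->E
Char 4 ('C'): step: R->7, L=3; C->plug->C->R->H->L->G->refl->B->L'->A->R'->F->plug->F
Char 5 ('H'): step: R->0, L->4 (L advanced); H->plug->H->R->D->L->E->refl->H->L'->F->R'->A->plug->A
Char 6 ('F'): step: R->1, L=4; F->plug->F->R->H->L->A->refl->D->L'->A->R'->E->plug->E
Char 7 ('C'): step: R->2, L=4; C->plug->C->R->F->L->H->refl->E->L'->D->R'->G->plug->G
Char 8 ('D'): step: R->3, L=4; D->plug->D->R->F->L->H->refl->E->L'->D->R'->G->plug->G
Char 9 ('G'): step: R->4, L=4; G->plug->G->R->A->L->D->refl->A->L'->H->R'->D->plug->D
Char 10 ('F'): step: R->5, L=4; F->plug->F->R->H->L->A->refl->D->L'->A->R'->D->plug->D
Char 11 ('G'): step: R->6, L=4; G->plug->G->R->B->L->C->refl->F->L'->G->R'->E->plug->E
Final: ciphertext=HHEFAEGGDDE, RIGHT=6, LEFT=4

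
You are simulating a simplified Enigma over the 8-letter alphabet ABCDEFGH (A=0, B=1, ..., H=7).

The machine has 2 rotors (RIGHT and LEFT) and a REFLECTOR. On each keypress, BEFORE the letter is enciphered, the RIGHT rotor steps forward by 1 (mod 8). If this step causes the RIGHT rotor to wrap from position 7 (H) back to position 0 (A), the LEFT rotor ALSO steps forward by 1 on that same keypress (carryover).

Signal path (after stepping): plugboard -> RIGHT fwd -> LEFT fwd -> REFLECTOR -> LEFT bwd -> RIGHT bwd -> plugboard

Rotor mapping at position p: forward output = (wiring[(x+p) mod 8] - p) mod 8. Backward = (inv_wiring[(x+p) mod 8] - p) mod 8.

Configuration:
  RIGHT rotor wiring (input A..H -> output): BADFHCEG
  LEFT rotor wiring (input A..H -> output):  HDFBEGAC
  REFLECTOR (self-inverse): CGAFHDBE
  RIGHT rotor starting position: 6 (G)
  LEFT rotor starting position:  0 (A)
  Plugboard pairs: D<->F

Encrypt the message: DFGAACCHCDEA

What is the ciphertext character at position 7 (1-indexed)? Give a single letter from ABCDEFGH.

Char 1 ('D'): step: R->7, L=0; D->plug->F->R->A->L->H->refl->E->L'->E->R'->D->plug->F
Char 2 ('F'): step: R->0, L->1 (L advanced); F->plug->D->R->F->L->H->refl->E->L'->B->R'->A->plug->A
Char 3 ('G'): step: R->1, L=1; G->plug->G->R->F->L->H->refl->E->L'->B->R'->E->plug->E
Char 4 ('A'): step: R->2, L=1; A->plug->A->R->B->L->E->refl->H->L'->F->R'->C->plug->C
Char 5 ('A'): step: R->3, L=1; A->plug->A->R->C->L->A->refl->C->L'->A->R'->H->plug->H
Char 6 ('C'): step: R->4, L=1; C->plug->C->R->A->L->C->refl->A->L'->C->R'->D->plug->F
Char 7 ('C'): step: R->5, L=1; C->plug->C->R->B->L->E->refl->H->L'->F->R'->A->plug->A

A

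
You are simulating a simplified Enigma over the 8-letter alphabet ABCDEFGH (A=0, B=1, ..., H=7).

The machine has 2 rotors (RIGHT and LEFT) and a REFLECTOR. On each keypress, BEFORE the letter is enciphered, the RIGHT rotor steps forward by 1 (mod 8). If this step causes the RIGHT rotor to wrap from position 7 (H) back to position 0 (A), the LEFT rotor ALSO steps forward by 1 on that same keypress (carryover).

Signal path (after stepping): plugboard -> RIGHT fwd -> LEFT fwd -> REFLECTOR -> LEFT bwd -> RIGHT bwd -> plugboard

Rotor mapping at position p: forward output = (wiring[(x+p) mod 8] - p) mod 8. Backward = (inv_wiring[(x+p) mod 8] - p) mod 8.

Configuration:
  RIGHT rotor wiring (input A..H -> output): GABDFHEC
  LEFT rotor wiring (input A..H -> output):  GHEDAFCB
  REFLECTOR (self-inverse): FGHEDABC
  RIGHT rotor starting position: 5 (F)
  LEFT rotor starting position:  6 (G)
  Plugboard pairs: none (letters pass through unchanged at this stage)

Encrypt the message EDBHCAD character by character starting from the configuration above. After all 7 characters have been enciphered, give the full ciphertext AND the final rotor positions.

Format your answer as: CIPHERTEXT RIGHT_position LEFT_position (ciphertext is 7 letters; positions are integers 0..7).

Answer: BHCEEDG 4 7

Derivation:
Char 1 ('E'): step: R->6, L=6; E->plug->E->R->D->L->B->refl->G->L'->E->R'->B->plug->B
Char 2 ('D'): step: R->7, L=6; D->plug->D->R->C->L->A->refl->F->L'->F->R'->H->plug->H
Char 3 ('B'): step: R->0, L->7 (L advanced); B->plug->B->R->A->L->C->refl->H->L'->B->R'->C->plug->C
Char 4 ('H'): step: R->1, L=7; H->plug->H->R->F->L->B->refl->G->L'->G->R'->E->plug->E
Char 5 ('C'): step: R->2, L=7; C->plug->C->R->D->L->F->refl->A->L'->C->R'->E->plug->E
Char 6 ('A'): step: R->3, L=7; A->plug->A->R->A->L->C->refl->H->L'->B->R'->D->plug->D
Char 7 ('D'): step: R->4, L=7; D->plug->D->R->G->L->G->refl->B->L'->F->R'->G->plug->G
Final: ciphertext=BHCEEDG, RIGHT=4, LEFT=7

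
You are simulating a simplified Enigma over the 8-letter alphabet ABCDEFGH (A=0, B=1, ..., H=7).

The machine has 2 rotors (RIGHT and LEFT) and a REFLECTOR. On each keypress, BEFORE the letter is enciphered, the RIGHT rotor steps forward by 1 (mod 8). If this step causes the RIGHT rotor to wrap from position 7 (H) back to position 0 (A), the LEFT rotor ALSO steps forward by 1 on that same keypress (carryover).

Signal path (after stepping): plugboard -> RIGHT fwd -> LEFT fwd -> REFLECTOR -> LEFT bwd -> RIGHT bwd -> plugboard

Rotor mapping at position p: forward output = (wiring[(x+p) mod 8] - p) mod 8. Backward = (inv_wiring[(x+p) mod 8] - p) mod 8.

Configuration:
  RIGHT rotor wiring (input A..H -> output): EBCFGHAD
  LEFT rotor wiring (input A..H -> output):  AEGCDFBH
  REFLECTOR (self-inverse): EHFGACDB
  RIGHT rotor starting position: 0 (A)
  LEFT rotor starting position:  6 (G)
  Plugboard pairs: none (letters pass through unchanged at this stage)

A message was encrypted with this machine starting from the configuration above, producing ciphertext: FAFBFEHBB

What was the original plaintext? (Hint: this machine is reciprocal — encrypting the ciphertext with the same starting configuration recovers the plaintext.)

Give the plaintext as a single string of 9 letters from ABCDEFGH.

Char 1 ('F'): step: R->1, L=6; F->plug->F->R->H->L->H->refl->B->L'->B->R'->B->plug->B
Char 2 ('A'): step: R->2, L=6; A->plug->A->R->A->L->D->refl->G->L'->D->R'->B->plug->B
Char 3 ('F'): step: R->3, L=6; F->plug->F->R->B->L->B->refl->H->L'->H->R'->H->plug->H
Char 4 ('B'): step: R->4, L=6; B->plug->B->R->D->L->G->refl->D->L'->A->R'->E->plug->E
Char 5 ('F'): step: R->5, L=6; F->plug->F->R->F->L->E->refl->A->L'->E->R'->E->plug->E
Char 6 ('E'): step: R->6, L=6; E->plug->E->R->E->L->A->refl->E->L'->F->R'->B->plug->B
Char 7 ('H'): step: R->7, L=6; H->plug->H->R->B->L->B->refl->H->L'->H->R'->F->plug->F
Char 8 ('B'): step: R->0, L->7 (L advanced); B->plug->B->R->B->L->B->refl->H->L'->D->R'->H->plug->H
Char 9 ('B'): step: R->1, L=7; B->plug->B->R->B->L->B->refl->H->L'->D->R'->H->plug->H

Answer: BBHEEBFHH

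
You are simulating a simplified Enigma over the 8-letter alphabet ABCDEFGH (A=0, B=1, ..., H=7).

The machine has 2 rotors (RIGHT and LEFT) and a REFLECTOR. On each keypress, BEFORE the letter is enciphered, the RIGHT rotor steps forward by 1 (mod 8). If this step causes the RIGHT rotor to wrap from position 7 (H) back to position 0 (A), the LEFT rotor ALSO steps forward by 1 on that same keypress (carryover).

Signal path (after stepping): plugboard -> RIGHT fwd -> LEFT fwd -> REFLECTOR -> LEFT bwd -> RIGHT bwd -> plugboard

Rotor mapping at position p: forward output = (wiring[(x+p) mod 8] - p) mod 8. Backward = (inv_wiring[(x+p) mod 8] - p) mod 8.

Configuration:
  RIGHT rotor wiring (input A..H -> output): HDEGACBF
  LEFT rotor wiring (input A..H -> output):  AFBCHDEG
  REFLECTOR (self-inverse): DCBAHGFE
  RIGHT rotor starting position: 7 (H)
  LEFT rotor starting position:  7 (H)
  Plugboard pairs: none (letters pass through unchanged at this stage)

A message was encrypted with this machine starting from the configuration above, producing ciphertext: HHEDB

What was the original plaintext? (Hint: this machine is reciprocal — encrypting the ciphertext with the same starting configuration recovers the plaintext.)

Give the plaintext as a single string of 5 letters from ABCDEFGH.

Answer: EGHFA

Derivation:
Char 1 ('H'): step: R->0, L->0 (L advanced); H->plug->H->R->F->L->D->refl->A->L'->A->R'->E->plug->E
Char 2 ('H'): step: R->1, L=0; H->plug->H->R->G->L->E->refl->H->L'->E->R'->G->plug->G
Char 3 ('E'): step: R->2, L=0; E->plug->E->R->H->L->G->refl->F->L'->B->R'->H->plug->H
Char 4 ('D'): step: R->3, L=0; D->plug->D->R->G->L->E->refl->H->L'->E->R'->F->plug->F
Char 5 ('B'): step: R->4, L=0; B->plug->B->R->G->L->E->refl->H->L'->E->R'->A->plug->A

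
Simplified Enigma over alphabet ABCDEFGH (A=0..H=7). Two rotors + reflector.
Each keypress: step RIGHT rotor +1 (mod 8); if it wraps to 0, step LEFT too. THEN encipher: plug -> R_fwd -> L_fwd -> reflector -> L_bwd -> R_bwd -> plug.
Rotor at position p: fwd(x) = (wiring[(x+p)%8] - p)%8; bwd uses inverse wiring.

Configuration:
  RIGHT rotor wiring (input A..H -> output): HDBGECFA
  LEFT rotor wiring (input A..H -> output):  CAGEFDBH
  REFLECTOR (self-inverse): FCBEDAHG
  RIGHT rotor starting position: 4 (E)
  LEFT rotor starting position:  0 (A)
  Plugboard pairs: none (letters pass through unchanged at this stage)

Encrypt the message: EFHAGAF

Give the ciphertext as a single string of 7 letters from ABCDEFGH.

Answer: BGBEFBC

Derivation:
Char 1 ('E'): step: R->5, L=0; E->plug->E->R->G->L->B->refl->C->L'->A->R'->B->plug->B
Char 2 ('F'): step: R->6, L=0; F->plug->F->R->A->L->C->refl->B->L'->G->R'->G->plug->G
Char 3 ('H'): step: R->7, L=0; H->plug->H->R->G->L->B->refl->C->L'->A->R'->B->plug->B
Char 4 ('A'): step: R->0, L->1 (L advanced); A->plug->A->R->H->L->B->refl->C->L'->E->R'->E->plug->E
Char 5 ('G'): step: R->1, L=1; G->plug->G->R->H->L->B->refl->C->L'->E->R'->F->plug->F
Char 6 ('A'): step: R->2, L=1; A->plug->A->R->H->L->B->refl->C->L'->E->R'->B->plug->B
Char 7 ('F'): step: R->3, L=1; F->plug->F->R->E->L->C->refl->B->L'->H->R'->C->plug->C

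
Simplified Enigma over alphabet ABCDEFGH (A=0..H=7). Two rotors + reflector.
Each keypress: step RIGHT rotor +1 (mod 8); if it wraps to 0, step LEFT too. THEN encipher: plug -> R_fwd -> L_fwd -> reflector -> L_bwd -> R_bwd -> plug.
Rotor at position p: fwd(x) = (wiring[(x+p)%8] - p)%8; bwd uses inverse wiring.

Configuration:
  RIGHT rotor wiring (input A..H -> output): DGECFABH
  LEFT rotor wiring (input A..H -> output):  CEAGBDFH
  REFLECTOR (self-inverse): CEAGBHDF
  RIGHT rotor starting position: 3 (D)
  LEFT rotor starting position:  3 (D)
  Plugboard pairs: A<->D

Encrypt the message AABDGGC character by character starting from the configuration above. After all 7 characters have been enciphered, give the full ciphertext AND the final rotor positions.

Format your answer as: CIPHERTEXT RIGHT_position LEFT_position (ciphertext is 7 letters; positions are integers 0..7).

Char 1 ('A'): step: R->4, L=3; A->plug->D->R->D->L->C->refl->A->L'->C->R'->F->plug->F
Char 2 ('A'): step: R->5, L=3; A->plug->D->R->G->L->B->refl->E->L'->E->R'->B->plug->B
Char 3 ('B'): step: R->6, L=3; B->plug->B->R->B->L->G->refl->D->L'->A->R'->D->plug->A
Char 4 ('D'): step: R->7, L=3; D->plug->A->R->A->L->D->refl->G->L'->B->R'->G->plug->G
Char 5 ('G'): step: R->0, L->4 (L advanced); G->plug->G->R->B->L->H->refl->F->L'->A->R'->F->plug->F
Char 6 ('G'): step: R->1, L=4; G->plug->G->R->G->L->E->refl->B->L'->C->R'->H->plug->H
Char 7 ('C'): step: R->2, L=4; C->plug->C->R->D->L->D->refl->G->L'->E->R'->H->plug->H
Final: ciphertext=FBAGFHH, RIGHT=2, LEFT=4

Answer: FBAGFHH 2 4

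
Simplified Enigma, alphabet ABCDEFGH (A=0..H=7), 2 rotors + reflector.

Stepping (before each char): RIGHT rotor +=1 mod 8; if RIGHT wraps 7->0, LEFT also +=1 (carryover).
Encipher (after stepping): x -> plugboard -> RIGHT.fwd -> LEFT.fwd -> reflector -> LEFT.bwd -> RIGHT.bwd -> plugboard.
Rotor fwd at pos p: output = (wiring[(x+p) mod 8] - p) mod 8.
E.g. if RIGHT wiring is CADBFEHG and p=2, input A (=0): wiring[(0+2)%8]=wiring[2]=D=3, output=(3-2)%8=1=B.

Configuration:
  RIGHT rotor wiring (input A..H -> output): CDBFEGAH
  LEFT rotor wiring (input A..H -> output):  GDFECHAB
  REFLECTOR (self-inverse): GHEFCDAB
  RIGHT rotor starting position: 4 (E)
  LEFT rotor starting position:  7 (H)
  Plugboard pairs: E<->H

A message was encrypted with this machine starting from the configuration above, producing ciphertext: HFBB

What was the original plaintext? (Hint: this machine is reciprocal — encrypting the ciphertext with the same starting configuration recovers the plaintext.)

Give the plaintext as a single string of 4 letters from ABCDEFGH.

Answer: BBHH

Derivation:
Char 1 ('H'): step: R->5, L=7; H->plug->E->R->G->L->A->refl->G->L'->D->R'->B->plug->B
Char 2 ('F'): step: R->6, L=7; F->plug->F->R->H->L->B->refl->H->L'->B->R'->B->plug->B
Char 3 ('B'): step: R->7, L=7; B->plug->B->R->D->L->G->refl->A->L'->G->R'->E->plug->H
Char 4 ('B'): step: R->0, L->0 (L advanced); B->plug->B->R->D->L->E->refl->C->L'->E->R'->E->plug->H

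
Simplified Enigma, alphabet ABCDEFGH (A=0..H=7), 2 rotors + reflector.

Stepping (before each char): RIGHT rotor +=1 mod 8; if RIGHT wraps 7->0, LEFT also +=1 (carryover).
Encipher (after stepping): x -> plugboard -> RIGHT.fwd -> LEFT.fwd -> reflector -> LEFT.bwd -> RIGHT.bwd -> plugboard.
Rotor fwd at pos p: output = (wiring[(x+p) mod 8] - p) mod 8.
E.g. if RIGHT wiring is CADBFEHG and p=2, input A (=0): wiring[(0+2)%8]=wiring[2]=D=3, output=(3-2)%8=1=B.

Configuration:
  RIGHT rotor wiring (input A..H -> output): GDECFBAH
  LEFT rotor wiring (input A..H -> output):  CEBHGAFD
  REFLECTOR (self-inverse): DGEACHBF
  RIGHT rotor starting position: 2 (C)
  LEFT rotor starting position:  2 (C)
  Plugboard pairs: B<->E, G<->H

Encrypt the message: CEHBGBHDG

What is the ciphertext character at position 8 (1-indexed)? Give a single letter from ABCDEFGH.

Char 1 ('C'): step: R->3, L=2; C->plug->C->R->G->L->A->refl->D->L'->E->R'->E->plug->B
Char 2 ('E'): step: R->4, L=2; E->plug->B->R->F->L->B->refl->G->L'->D->R'->D->plug->D
Char 3 ('H'): step: R->5, L=2; H->plug->G->R->F->L->B->refl->G->L'->D->R'->B->plug->E
Char 4 ('B'): step: R->6, L=2; B->plug->E->R->G->L->A->refl->D->L'->E->R'->F->plug->F
Char 5 ('G'): step: R->7, L=2; G->plug->H->R->B->L->F->refl->H->L'->A->R'->A->plug->A
Char 6 ('B'): step: R->0, L->3 (L advanced); B->plug->E->R->F->L->H->refl->F->L'->C->R'->D->plug->D
Char 7 ('H'): step: R->1, L=3; H->plug->G->R->G->L->B->refl->G->L'->H->R'->F->plug->F
Char 8 ('D'): step: R->2, L=3; D->plug->D->R->H->L->G->refl->B->L'->G->R'->E->plug->B

B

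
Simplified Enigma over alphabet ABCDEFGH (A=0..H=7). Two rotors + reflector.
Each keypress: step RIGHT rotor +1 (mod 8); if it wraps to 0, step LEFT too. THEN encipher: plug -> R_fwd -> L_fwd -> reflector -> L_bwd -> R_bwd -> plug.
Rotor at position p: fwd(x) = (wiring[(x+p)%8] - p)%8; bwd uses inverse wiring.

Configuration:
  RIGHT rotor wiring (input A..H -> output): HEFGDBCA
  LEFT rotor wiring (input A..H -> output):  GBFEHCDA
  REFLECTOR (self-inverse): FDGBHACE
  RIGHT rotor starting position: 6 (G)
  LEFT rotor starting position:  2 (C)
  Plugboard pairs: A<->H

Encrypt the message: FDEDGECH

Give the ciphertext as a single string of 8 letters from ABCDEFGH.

Answer: BHCFADHA

Derivation:
Char 1 ('F'): step: R->7, L=2; F->plug->F->R->E->L->B->refl->D->L'->A->R'->B->plug->B
Char 2 ('D'): step: R->0, L->3 (L advanced); D->plug->D->R->G->L->G->refl->C->L'->H->R'->A->plug->H
Char 3 ('E'): step: R->1, L=3; E->plug->E->R->A->L->B->refl->D->L'->F->R'->C->plug->C
Char 4 ('D'): step: R->2, L=3; D->plug->D->R->H->L->C->refl->G->L'->G->R'->F->plug->F
Char 5 ('G'): step: R->3, L=3; G->plug->G->R->B->L->E->refl->H->L'->C->R'->H->plug->A
Char 6 ('E'): step: R->4, L=3; E->plug->E->R->D->L->A->refl->F->L'->E->R'->D->plug->D
Char 7 ('C'): step: R->5, L=3; C->plug->C->R->D->L->A->refl->F->L'->E->R'->A->plug->H
Char 8 ('H'): step: R->6, L=3; H->plug->A->R->E->L->F->refl->A->L'->D->R'->H->plug->A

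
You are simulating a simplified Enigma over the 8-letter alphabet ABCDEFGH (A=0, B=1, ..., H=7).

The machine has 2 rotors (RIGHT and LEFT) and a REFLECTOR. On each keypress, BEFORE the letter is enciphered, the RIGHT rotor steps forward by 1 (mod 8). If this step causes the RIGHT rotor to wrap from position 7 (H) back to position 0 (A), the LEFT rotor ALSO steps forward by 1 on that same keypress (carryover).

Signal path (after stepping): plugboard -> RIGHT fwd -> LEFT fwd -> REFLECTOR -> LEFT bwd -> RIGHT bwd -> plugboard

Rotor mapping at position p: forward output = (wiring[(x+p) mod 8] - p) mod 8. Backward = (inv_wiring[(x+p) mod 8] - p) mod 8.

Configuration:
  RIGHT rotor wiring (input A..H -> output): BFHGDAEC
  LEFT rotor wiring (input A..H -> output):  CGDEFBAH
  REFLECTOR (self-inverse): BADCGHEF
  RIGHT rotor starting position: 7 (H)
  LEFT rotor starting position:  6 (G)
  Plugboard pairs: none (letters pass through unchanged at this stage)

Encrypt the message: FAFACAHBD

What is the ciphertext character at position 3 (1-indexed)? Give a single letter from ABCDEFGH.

Char 1 ('F'): step: R->0, L->7 (L advanced); F->plug->F->R->A->L->A->refl->B->L'->H->R'->C->plug->C
Char 2 ('A'): step: R->1, L=7; A->plug->A->R->E->L->F->refl->H->L'->C->R'->D->plug->D
Char 3 ('F'): step: R->2, L=7; F->plug->F->R->A->L->A->refl->B->L'->H->R'->G->plug->G

G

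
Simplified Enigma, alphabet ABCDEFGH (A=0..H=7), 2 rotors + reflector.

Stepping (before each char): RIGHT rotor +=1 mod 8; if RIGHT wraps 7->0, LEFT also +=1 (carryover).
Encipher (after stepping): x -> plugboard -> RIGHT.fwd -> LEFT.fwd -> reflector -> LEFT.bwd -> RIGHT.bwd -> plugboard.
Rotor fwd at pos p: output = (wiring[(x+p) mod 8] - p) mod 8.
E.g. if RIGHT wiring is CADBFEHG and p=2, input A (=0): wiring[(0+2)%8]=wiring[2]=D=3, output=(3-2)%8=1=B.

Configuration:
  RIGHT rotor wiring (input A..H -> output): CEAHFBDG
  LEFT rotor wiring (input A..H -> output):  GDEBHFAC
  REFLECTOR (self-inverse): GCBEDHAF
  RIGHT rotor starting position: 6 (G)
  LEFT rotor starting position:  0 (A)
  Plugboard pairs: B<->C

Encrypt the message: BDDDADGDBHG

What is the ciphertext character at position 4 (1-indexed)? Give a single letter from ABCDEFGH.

Char 1 ('B'): step: R->7, L=0; B->plug->C->R->F->L->F->refl->H->L'->E->R'->H->plug->H
Char 2 ('D'): step: R->0, L->1 (L advanced); D->plug->D->R->H->L->F->refl->H->L'->F->R'->E->plug->E
Char 3 ('D'): step: R->1, L=1; D->plug->D->R->E->L->E->refl->D->L'->B->R'->H->plug->H
Char 4 ('D'): step: R->2, L=1; D->plug->D->R->H->L->F->refl->H->L'->F->R'->B->plug->C

C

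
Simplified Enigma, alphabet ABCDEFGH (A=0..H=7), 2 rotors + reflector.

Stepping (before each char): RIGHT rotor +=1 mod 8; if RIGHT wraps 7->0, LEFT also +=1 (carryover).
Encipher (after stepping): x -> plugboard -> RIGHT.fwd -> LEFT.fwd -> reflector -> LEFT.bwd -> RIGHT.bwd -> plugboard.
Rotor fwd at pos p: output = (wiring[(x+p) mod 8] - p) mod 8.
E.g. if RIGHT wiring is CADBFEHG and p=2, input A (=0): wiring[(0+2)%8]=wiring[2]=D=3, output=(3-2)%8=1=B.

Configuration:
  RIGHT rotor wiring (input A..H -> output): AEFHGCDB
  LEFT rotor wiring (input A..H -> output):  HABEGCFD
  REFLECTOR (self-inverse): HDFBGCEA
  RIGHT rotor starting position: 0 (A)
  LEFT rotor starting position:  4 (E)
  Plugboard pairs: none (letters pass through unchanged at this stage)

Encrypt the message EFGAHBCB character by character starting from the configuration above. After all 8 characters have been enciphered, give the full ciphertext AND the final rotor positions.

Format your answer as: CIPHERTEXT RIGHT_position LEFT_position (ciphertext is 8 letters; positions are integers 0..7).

Answer: DAFEAEBD 0 5

Derivation:
Char 1 ('E'): step: R->1, L=4; E->plug->E->R->B->L->G->refl->E->L'->F->R'->D->plug->D
Char 2 ('F'): step: R->2, L=4; F->plug->F->R->H->L->A->refl->H->L'->D->R'->A->plug->A
Char 3 ('G'): step: R->3, L=4; G->plug->G->R->B->L->G->refl->E->L'->F->R'->F->plug->F
Char 4 ('A'): step: R->4, L=4; A->plug->A->R->C->L->B->refl->D->L'->E->R'->E->plug->E
Char 5 ('H'): step: R->5, L=4; H->plug->H->R->B->L->G->refl->E->L'->F->R'->A->plug->A
Char 6 ('B'): step: R->6, L=4; B->plug->B->R->D->L->H->refl->A->L'->H->R'->E->plug->E
Char 7 ('C'): step: R->7, L=4; C->plug->C->R->F->L->E->refl->G->L'->B->R'->B->plug->B
Char 8 ('B'): step: R->0, L->5 (L advanced); B->plug->B->R->E->L->D->refl->B->L'->H->R'->D->plug->D
Final: ciphertext=DAFEAEBD, RIGHT=0, LEFT=5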